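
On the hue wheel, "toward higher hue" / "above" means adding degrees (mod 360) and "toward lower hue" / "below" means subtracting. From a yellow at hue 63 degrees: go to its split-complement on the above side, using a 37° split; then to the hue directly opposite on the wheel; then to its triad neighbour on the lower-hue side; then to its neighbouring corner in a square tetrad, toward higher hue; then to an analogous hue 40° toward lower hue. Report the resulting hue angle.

30°

63 + 217 = 280°   (split-comp 37° ↑)
280 + 180 = 460 → 460 − 360 = 100°   (complement)
100 − 120 = -20 → -20 + 360 = 340°   (triadic ↓)
340 + 90 = 430 → 430 − 360 = 70°   (square ↑)
70 − 40 = 30°   (analog 40° ↓)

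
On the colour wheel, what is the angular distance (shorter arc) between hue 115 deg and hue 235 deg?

120°

|115 − 235| = 120.
120 ≤ 180, so the shorter arc is 120°.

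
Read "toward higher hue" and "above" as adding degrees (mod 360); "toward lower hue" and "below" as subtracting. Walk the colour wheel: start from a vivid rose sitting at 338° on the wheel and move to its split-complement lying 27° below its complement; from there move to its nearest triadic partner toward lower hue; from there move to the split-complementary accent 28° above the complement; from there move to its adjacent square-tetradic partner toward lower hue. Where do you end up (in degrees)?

split-comp 27° ↓ +153°: 338 + 153 = 491 → 491 − 360 = 131°
triadic ↓ −120°: 131 − 120 = 11°
split-comp 28° ↑ +208°: 11 + 208 = 219°
square ↓ −90°: 219 − 90 = 129°

129°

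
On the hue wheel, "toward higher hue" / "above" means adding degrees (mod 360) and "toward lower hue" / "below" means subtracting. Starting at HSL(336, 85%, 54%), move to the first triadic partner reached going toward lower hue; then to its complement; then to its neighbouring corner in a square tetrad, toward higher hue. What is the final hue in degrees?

triadic ↓ −120°: 336 − 120 = 216°
complement +180°: 216 + 180 = 396 → 396 − 360 = 36°
square ↑ +90°: 36 + 90 = 126°

126°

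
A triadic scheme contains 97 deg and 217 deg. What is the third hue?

337°

A triad spaces three hues 120° apart.
The full set is {97°, 217°, 337°}.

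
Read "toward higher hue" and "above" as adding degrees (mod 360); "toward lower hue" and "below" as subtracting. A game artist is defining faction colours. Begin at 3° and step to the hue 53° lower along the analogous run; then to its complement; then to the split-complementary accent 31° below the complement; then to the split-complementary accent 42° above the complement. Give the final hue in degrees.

−53° (analog 53° ↓): 3 − 53 = -50 → -50 + 360 = 310°
+180° (complement): 310 + 180 = 490 → 490 − 360 = 130°
+149° (split-comp 31° ↓): 130 + 149 = 279°
+222° (split-comp 42° ↑): 279 + 222 = 501 → 501 − 360 = 141°

141°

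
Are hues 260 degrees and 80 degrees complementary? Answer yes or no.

Angular distance: |260 − 80| = 180 = 180°.
Complementary requires 180°.

yes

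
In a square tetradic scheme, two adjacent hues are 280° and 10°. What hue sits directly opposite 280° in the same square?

100°

A square tetradic scheme places four hues 90° apart; opposite corners are 180° apart.
280 + 180 = 460 → 460 − 360 = 100°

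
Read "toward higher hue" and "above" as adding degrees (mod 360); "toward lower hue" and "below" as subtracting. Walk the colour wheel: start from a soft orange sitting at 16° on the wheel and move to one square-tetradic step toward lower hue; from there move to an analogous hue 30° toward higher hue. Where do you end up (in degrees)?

−90° (square ↓): 16 − 90 = -74 → -74 + 360 = 286°
+30° (analog 30° ↑): 286 + 30 = 316°

316°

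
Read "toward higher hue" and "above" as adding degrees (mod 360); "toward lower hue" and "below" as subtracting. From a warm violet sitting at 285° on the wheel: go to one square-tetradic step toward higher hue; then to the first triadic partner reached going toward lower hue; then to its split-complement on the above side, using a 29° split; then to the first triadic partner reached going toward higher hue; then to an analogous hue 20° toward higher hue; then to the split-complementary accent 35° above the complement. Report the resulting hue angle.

285 + 90 = 375 → 375 − 360 = 15°   (square ↑)
15 − 120 = -105 → -105 + 360 = 255°   (triadic ↓)
255 + 209 = 464 → 464 − 360 = 104°   (split-comp 29° ↑)
104 + 120 = 224°   (triadic ↑)
224 + 20 = 244°   (analog 20° ↑)
244 + 215 = 459 → 459 − 360 = 99°   (split-comp 35° ↑)

99°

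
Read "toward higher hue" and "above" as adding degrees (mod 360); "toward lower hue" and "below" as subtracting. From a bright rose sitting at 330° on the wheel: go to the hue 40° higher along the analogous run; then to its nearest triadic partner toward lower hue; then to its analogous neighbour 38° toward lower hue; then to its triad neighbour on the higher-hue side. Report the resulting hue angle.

332°

+40° (analog 40° ↑): 330 + 40 = 370 → 370 − 360 = 10°
−120° (triadic ↓): 10 − 120 = -110 → -110 + 360 = 250°
−38° (analog 38° ↓): 250 − 38 = 212°
+120° (triadic ↑): 212 + 120 = 332°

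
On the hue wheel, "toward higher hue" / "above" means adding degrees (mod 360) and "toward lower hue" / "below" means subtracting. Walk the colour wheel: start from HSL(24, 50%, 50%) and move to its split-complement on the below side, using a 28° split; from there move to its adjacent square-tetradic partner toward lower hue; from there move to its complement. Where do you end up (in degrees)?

24 + 152 = 176°   (split-comp 28° ↓)
176 − 90 = 86°   (square ↓)
86 + 180 = 266°   (complement)

266°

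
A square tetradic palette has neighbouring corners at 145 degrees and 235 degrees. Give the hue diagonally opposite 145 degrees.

325°

A square tetradic scheme places four hues 90° apart; opposite corners are 180° apart.
145 + 180 = 325°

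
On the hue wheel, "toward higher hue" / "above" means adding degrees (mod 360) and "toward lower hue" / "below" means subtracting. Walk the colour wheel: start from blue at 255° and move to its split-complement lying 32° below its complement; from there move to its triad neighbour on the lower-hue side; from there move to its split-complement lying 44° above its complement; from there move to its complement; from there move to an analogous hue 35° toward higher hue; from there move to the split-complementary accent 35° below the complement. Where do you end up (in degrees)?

147°

255 + 148 = 403 → 403 − 360 = 43°   (split-comp 32° ↓)
43 − 120 = -77 → -77 + 360 = 283°   (triadic ↓)
283 + 224 = 507 → 507 − 360 = 147°   (split-comp 44° ↑)
147 + 180 = 327°   (complement)
327 + 35 = 362 → 362 − 360 = 2°   (analog 35° ↑)
2 + 145 = 147°   (split-comp 35° ↓)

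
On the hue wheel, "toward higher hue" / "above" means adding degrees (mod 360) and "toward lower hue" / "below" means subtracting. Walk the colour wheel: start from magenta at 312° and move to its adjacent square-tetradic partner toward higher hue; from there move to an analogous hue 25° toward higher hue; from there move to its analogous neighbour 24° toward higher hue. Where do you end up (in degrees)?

91°

+90° (square ↑): 312 + 90 = 402 → 402 − 360 = 42°
+25° (analog 25° ↑): 42 + 25 = 67°
+24° (analog 24° ↑): 67 + 24 = 91°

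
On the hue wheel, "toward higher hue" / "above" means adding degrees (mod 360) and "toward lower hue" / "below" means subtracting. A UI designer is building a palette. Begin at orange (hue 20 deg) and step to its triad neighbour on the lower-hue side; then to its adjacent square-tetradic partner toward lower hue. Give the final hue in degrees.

170°

20 − 120 = -100 → -100 + 360 = 260°   (triadic ↓)
260 − 90 = 170°   (square ↓)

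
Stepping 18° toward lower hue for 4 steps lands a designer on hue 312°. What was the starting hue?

4 steps of 18° (toward lower hue) give a net shift of −72°.
Start = end − shift: 312 + 72 = 384 → 384 − 360 = 24°

24°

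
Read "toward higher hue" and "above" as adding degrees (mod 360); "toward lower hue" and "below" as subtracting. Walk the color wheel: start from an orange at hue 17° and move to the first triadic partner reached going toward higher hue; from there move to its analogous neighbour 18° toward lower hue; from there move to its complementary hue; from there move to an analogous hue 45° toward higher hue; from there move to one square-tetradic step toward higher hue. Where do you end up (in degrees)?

17 + 120 = 137°   (triadic ↑)
137 − 18 = 119°   (analog 18° ↓)
119 + 180 = 299°   (complement)
299 + 45 = 344°   (analog 45° ↑)
344 + 90 = 434 → 434 − 360 = 74°   (square ↑)

74°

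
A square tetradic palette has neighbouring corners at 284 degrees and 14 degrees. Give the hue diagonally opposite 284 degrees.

A square tetradic scheme places four hues 90° apart; opposite corners are 180° apart.
284 + 180 = 464 → 464 − 360 = 104°

104°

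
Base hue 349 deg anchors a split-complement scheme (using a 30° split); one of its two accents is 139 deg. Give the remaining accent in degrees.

Split-complementary hues sit 30° either side of the complement.
Complement of the base 349°: 349 + 180 = 529 → 529 − 360 = 169°
The given accent 139° is 30° one side of 169°; the other accent sits 30° the other side: 169 + 30 = 199°

199°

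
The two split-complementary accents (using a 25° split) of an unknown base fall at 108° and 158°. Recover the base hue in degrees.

The accents sit 25° either side of the complement, so the complement is their short-arc midpoint on the wheel.
Short-arc midpoint of 108° and 158°: 133°.
Base is 180° from the complement: 133 − 180 = -47 → -47 + 360 = 313°

313°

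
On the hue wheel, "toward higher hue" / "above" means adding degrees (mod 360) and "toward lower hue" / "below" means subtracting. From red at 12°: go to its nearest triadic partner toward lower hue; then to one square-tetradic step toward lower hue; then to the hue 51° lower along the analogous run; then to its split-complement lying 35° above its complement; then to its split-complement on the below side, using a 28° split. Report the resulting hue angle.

−120° (triadic ↓): 12 − 120 = -108 → -108 + 360 = 252°
−90° (square ↓): 252 − 90 = 162°
−51° (analog 51° ↓): 162 − 51 = 111°
+215° (split-comp 35° ↑): 111 + 215 = 326°
+152° (split-comp 28° ↓): 326 + 152 = 478 → 478 − 360 = 118°

118°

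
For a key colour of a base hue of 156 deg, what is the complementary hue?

The complement sits 180° across the wheel.
156 + 180 = 336°

336°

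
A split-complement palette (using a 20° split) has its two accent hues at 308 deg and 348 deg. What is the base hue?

148°

The accents sit 20° either side of the complement, so the complement is their short-arc midpoint on the wheel.
Short-arc midpoint of 308° and 348°: 328°.
Base is 180° from the complement: 328 − 180 = 148°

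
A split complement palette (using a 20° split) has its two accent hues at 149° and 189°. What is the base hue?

The accents sit 20° either side of the complement, so the complement is their short-arc midpoint on the wheel.
Short-arc midpoint of 149° and 189°: 169°.
Base is 180° from the complement: 169 − 180 = -11 → -11 + 360 = 349°

349°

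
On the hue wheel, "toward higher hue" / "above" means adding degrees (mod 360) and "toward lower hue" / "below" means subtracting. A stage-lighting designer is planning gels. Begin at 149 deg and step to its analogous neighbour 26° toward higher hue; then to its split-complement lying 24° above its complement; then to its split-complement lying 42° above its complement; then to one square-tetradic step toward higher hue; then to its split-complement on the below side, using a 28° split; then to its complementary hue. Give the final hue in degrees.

+26° (analog 26° ↑): 149 + 26 = 175°
+204° (split-comp 24° ↑): 175 + 204 = 379 → 379 − 360 = 19°
+222° (split-comp 42° ↑): 19 + 222 = 241°
+90° (square ↑): 241 + 90 = 331°
+152° (split-comp 28° ↓): 331 + 152 = 483 → 483 − 360 = 123°
+180° (complement): 123 + 180 = 303°

303°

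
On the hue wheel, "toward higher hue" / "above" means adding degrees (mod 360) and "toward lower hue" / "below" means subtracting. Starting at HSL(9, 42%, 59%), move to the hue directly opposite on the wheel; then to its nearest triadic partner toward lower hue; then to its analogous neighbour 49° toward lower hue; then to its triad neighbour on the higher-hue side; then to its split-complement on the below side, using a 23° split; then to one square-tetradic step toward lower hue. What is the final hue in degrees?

207°

9 + 180 = 189°   (complement)
189 − 120 = 69°   (triadic ↓)
69 − 49 = 20°   (analog 49° ↓)
20 + 120 = 140°   (triadic ↑)
140 + 157 = 297°   (split-comp 23° ↓)
297 − 90 = 207°   (square ↓)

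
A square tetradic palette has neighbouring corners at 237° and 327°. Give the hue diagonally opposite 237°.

57°

A square tetradic scheme places four hues 90° apart; opposite corners are 180° apart.
237 + 180 = 417 → 417 − 360 = 57°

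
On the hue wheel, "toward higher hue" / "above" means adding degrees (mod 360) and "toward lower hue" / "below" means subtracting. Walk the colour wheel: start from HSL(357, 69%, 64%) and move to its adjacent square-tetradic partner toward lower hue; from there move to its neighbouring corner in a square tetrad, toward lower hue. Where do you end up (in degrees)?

−90° (square ↓): 357 − 90 = 267°
−90° (square ↓): 267 − 90 = 177°

177°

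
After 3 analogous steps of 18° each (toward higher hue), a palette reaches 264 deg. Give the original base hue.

210°

3 steps of 18° (toward higher hue) give a net shift of +54°.
Start = end − shift: 264 − 54 = 210°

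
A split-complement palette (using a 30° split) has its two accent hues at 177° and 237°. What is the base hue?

27°

The accents sit 30° either side of the complement, so the complement is their short-arc midpoint on the wheel.
Short-arc midpoint of 177° and 237°: 207°.
Base is 180° from the complement: 207 − 180 = 27°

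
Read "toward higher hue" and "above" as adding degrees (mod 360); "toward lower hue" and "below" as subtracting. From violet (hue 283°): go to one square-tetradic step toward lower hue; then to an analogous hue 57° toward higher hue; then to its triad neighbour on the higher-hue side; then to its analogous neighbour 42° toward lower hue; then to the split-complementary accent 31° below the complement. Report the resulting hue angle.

283 − 90 = 193°   (square ↓)
193 + 57 = 250°   (analog 57° ↑)
250 + 120 = 370 → 370 − 360 = 10°   (triadic ↑)
10 − 42 = -32 → -32 + 360 = 328°   (analog 42° ↓)
328 + 149 = 477 → 477 − 360 = 117°   (split-comp 31° ↓)

117°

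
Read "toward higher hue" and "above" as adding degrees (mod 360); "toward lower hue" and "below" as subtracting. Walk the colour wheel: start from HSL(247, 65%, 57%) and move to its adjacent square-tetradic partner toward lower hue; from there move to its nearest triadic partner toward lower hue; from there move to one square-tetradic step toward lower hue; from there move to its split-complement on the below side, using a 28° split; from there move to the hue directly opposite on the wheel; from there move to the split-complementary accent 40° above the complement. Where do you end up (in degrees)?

139°

−90° (square ↓): 247 − 90 = 157°
−120° (triadic ↓): 157 − 120 = 37°
−90° (square ↓): 37 − 90 = -53 → -53 + 360 = 307°
+152° (split-comp 28° ↓): 307 + 152 = 459 → 459 − 360 = 99°
+180° (complement): 99 + 180 = 279°
+220° (split-comp 40° ↑): 279 + 220 = 499 → 499 − 360 = 139°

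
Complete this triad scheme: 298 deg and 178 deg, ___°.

A triad places three hues 120° apart.
The full set through 178° is {58°, 178°, 298°}.
Given {178°, 298°}, the missing hue is 58°.

58°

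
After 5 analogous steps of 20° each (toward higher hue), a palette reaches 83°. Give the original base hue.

343°

5 steps of 20° (toward higher hue) give a net shift of +100°.
Start = end − shift: 83 − 100 = -17 → -17 + 360 = 343°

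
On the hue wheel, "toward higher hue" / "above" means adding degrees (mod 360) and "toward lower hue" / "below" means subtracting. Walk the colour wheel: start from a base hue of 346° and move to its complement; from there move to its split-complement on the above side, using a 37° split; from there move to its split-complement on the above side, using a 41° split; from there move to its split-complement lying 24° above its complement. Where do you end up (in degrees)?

complement +180°: 346 + 180 = 526 → 526 − 360 = 166°
split-comp 37° ↑ +217°: 166 + 217 = 383 → 383 − 360 = 23°
split-comp 41° ↑ +221°: 23 + 221 = 244°
split-comp 24° ↑ +204°: 244 + 204 = 448 → 448 − 360 = 88°

88°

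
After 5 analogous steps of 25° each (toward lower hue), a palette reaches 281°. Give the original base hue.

5 steps of 25° (toward lower hue) give a net shift of −125°.
Start = end − shift: 281 + 125 = 406 → 406 − 360 = 46°

46°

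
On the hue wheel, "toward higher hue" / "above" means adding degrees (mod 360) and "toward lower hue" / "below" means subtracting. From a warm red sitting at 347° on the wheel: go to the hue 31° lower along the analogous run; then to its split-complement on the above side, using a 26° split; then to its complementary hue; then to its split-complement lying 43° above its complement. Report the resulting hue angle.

347 − 31 = 316°   (analog 31° ↓)
316 + 206 = 522 → 522 − 360 = 162°   (split-comp 26° ↑)
162 + 180 = 342°   (complement)
342 + 223 = 565 → 565 − 360 = 205°   (split-comp 43° ↑)

205°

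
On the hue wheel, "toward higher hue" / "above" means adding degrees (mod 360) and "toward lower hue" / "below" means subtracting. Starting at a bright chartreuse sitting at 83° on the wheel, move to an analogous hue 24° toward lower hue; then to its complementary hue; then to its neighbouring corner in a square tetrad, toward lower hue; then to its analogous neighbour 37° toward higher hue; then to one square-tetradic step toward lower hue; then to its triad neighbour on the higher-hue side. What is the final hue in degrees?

−24° (analog 24° ↓): 83 − 24 = 59°
+180° (complement): 59 + 180 = 239°
−90° (square ↓): 239 − 90 = 149°
+37° (analog 37° ↑): 149 + 37 = 186°
−90° (square ↓): 186 − 90 = 96°
+120° (triadic ↑): 96 + 120 = 216°

216°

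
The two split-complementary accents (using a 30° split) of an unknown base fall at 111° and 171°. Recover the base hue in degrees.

321°

The accents sit 30° either side of the complement, so the complement is their short-arc midpoint on the wheel.
Short-arc midpoint of 111° and 171°: 141°.
Base is 180° from the complement: 141 − 180 = -39 → -39 + 360 = 321°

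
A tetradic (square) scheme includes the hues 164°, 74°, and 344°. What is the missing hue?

A square tetradic scheme places four hues every 90°.
The full set through 74° is {74°, 164°, 254°, 344°}.
Given {74°, 164°, 344°}, the missing hue is 254°.

254°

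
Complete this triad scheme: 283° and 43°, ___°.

A triad places three hues 120° apart.
The full set through 43° is {43°, 163°, 283°}.
Given {43°, 283°}, the missing hue is 163°.

163°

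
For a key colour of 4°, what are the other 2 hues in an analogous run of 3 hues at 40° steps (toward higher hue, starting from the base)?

44° and 84°

Analogous hues sit every 40° along the wheel.
4 + 40 = 44°
4 + 80 = 84°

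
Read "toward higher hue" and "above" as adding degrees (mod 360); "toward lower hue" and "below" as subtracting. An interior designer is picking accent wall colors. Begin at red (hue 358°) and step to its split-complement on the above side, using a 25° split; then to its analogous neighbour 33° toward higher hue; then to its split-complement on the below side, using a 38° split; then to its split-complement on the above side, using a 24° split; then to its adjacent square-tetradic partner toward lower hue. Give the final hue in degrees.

358 + 205 = 563 → 563 − 360 = 203°   (split-comp 25° ↑)
203 + 33 = 236°   (analog 33° ↑)
236 + 142 = 378 → 378 − 360 = 18°   (split-comp 38° ↓)
18 + 204 = 222°   (split-comp 24° ↑)
222 − 90 = 132°   (square ↓)

132°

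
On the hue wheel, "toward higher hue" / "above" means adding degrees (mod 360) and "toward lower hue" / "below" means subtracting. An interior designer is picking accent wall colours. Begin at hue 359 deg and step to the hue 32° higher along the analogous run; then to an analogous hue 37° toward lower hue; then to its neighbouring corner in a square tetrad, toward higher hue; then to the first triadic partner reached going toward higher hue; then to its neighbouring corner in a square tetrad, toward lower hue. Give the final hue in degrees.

114°

+32° (analog 32° ↑): 359 + 32 = 391 → 391 − 360 = 31°
−37° (analog 37° ↓): 31 − 37 = -6 → -6 + 360 = 354°
+90° (square ↑): 354 + 90 = 444 → 444 − 360 = 84°
+120° (triadic ↑): 84 + 120 = 204°
−90° (square ↓): 204 − 90 = 114°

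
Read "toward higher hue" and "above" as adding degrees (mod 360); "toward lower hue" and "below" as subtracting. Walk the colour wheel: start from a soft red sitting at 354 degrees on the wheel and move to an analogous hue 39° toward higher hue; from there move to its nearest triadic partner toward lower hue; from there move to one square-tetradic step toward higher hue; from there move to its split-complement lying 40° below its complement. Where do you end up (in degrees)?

143°

analog 39° ↑ +39°: 354 + 39 = 393 → 393 − 360 = 33°
triadic ↓ −120°: 33 − 120 = -87 → -87 + 360 = 273°
square ↑ +90°: 273 + 90 = 363 → 363 − 360 = 3°
split-comp 40° ↓ +140°: 3 + 140 = 143°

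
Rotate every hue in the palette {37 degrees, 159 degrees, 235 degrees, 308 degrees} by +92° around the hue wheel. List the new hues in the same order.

129°, 251°, 327°, 40°

37 + 92 = 129°
159 + 92 = 251°
235 + 92 = 327°
308 + 92 = 400 → 400 − 360 = 40°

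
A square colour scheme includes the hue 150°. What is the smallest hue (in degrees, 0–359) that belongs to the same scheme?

60°

A square tetradic scheme places four hues every 90°.
The full set through 150° is {60°, 150°, 240°, 330°}.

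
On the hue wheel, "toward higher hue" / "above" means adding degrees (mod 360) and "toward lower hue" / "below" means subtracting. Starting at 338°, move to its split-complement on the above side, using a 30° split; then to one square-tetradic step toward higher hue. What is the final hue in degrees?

+210° (split-comp 30° ↑): 338 + 210 = 548 → 548 − 360 = 188°
+90° (square ↑): 188 + 90 = 278°

278°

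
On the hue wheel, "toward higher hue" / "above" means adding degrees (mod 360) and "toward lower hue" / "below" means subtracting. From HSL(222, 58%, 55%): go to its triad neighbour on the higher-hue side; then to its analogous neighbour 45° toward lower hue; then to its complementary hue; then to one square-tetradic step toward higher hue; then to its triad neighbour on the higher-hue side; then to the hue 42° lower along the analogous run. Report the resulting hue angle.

285°

+120° (triadic ↑): 222 + 120 = 342°
−45° (analog 45° ↓): 342 − 45 = 297°
+180° (complement): 297 + 180 = 477 → 477 − 360 = 117°
+90° (square ↑): 117 + 90 = 207°
+120° (triadic ↑): 207 + 120 = 327°
−42° (analog 42° ↓): 327 − 42 = 285°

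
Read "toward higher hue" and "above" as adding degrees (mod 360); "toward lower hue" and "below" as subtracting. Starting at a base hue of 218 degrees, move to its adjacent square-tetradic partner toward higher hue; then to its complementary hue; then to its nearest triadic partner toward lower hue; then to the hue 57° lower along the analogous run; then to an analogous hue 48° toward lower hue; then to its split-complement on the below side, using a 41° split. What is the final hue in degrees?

42°

+90° (square ↑): 218 + 90 = 308°
+180° (complement): 308 + 180 = 488 → 488 − 360 = 128°
−120° (triadic ↓): 128 − 120 = 8°
−57° (analog 57° ↓): 8 − 57 = -49 → -49 + 360 = 311°
−48° (analog 48° ↓): 311 − 48 = 263°
+139° (split-comp 41° ↓): 263 + 139 = 402 → 402 − 360 = 42°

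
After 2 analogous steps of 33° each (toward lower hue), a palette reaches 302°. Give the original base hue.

2 steps of 33° (toward lower hue) give a net shift of −66°.
Start = end − shift: 302 + 66 = 368 → 368 − 360 = 8°

8°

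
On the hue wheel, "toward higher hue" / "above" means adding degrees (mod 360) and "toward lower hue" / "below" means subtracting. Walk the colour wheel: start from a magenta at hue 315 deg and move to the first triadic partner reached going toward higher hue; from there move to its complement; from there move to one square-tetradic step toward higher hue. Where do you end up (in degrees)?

+120° (triadic ↑): 315 + 120 = 435 → 435 − 360 = 75°
+180° (complement): 75 + 180 = 255°
+90° (square ↑): 255 + 90 = 345°

345°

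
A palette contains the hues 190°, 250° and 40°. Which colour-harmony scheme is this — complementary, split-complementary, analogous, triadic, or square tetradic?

Sort the hues: 40°, 190°, 250°.
Successive gaps around the wheel: 150°, 60°, 150°.
Two 150° gaps and one 60° gap — a base hue opposite a pair of accents 30° either side of its complement — is the split-complementary pattern.

split-complementary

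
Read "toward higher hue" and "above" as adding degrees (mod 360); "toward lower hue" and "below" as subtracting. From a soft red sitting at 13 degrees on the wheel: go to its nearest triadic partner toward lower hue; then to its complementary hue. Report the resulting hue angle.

73°

−120° (triadic ↓): 13 − 120 = -107 → -107 + 360 = 253°
+180° (complement): 253 + 180 = 433 → 433 − 360 = 73°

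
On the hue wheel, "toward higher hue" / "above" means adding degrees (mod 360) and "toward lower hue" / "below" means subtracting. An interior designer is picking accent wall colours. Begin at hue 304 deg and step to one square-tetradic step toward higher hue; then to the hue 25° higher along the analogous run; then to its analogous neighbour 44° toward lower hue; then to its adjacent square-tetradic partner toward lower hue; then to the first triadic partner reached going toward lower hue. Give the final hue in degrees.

165°

+90° (square ↑): 304 + 90 = 394 → 394 − 360 = 34°
+25° (analog 25° ↑): 34 + 25 = 59°
−44° (analog 44° ↓): 59 − 44 = 15°
−90° (square ↓): 15 − 90 = -75 → -75 + 360 = 285°
−120° (triadic ↓): 285 − 120 = 165°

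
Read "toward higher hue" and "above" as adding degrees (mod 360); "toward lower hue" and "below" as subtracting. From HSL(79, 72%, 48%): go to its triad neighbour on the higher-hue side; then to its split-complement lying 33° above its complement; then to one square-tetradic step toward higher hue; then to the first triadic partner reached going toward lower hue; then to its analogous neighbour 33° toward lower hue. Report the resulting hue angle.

+120° (triadic ↑): 79 + 120 = 199°
+213° (split-comp 33° ↑): 199 + 213 = 412 → 412 − 360 = 52°
+90° (square ↑): 52 + 90 = 142°
−120° (triadic ↓): 142 − 120 = 22°
−33° (analog 33° ↓): 22 − 33 = -11 → -11 + 360 = 349°

349°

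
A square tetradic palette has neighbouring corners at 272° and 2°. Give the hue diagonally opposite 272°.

A square tetradic scheme places four hues 90° apart; opposite corners are 180° apart.
272 + 180 = 452 → 452 − 360 = 92°

92°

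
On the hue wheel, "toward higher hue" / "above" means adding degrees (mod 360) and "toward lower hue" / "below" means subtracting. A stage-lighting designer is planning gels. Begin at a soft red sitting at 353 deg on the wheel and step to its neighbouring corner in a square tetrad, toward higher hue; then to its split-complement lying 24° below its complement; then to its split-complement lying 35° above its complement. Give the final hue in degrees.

+90° (square ↑): 353 + 90 = 443 → 443 − 360 = 83°
+156° (split-comp 24° ↓): 83 + 156 = 239°
+215° (split-comp 35° ↑): 239 + 215 = 454 → 454 − 360 = 94°

94°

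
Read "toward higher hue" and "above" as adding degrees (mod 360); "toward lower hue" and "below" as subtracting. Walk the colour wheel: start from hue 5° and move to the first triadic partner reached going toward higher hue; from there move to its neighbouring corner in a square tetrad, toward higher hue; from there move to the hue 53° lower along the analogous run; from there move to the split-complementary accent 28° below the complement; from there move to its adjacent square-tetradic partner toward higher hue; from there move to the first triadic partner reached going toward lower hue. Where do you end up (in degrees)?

5 + 120 = 125°   (triadic ↑)
125 + 90 = 215°   (square ↑)
215 − 53 = 162°   (analog 53° ↓)
162 + 152 = 314°   (split-comp 28° ↓)
314 + 90 = 404 → 404 − 360 = 44°   (square ↑)
44 − 120 = -76 → -76 + 360 = 284°   (triadic ↓)

284°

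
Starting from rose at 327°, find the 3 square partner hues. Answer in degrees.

A square tetradic scheme places four hues every 90°.
327 + 90 = 417 → 417 − 360 = 57°
327 + 180 = 507 → 507 − 360 = 147°
327 + 270 = 597 → 597 − 360 = 237°

57°, 147° and 237°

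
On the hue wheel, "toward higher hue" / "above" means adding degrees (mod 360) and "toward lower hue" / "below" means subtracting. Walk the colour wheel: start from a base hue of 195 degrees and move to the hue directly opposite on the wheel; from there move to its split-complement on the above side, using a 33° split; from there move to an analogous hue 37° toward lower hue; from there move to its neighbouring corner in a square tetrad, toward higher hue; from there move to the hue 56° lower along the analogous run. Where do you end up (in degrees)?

complement +180°: 195 + 180 = 375 → 375 − 360 = 15°
split-comp 33° ↑ +213°: 15 + 213 = 228°
analog 37° ↓ −37°: 228 − 37 = 191°
square ↑ +90°: 191 + 90 = 281°
analog 56° ↓ −56°: 281 − 56 = 225°

225°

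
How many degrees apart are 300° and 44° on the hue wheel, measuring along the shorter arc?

|300 − 44| = 256.
The shorter arc is 360 − 256 = 104°.

104°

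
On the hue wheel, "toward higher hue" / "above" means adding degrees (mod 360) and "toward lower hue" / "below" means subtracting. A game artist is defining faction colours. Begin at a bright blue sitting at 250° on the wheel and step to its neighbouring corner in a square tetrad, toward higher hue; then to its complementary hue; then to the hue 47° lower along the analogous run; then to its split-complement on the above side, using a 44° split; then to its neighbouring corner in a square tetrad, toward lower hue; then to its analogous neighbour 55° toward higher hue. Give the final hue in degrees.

302°

250 + 90 = 340°   (square ↑)
340 + 180 = 520 → 520 − 360 = 160°   (complement)
160 − 47 = 113°   (analog 47° ↓)
113 + 224 = 337°   (split-comp 44° ↑)
337 − 90 = 247°   (square ↓)
247 + 55 = 302°   (analog 55° ↑)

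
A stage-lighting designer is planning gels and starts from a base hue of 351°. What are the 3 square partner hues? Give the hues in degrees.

81°, 171°, 261°

A square tetradic scheme places four hues every 90°.
351 + 90 = 441 → 441 − 360 = 81°
351 + 180 = 531 → 531 − 360 = 171°
351 + 270 = 621 → 621 − 360 = 261°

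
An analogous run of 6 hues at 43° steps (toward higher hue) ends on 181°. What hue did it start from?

5 steps of 43° (toward higher hue) give a net shift of +215°.
Start = end − shift: 181 − 215 = -34 → -34 + 360 = 326°

326°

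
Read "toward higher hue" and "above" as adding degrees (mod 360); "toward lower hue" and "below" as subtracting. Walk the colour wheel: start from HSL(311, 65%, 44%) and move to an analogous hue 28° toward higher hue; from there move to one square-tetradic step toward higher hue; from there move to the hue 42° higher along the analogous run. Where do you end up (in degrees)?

311 + 28 = 339°   (analog 28° ↑)
339 + 90 = 429 → 429 − 360 = 69°   (square ↑)
69 + 42 = 111°   (analog 42° ↑)

111°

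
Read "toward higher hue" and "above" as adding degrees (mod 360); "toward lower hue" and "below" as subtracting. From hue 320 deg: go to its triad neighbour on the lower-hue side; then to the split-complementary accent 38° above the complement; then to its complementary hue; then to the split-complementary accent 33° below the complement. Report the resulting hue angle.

triadic ↓ −120°: 320 − 120 = 200°
split-comp 38° ↑ +218°: 200 + 218 = 418 → 418 − 360 = 58°
complement +180°: 58 + 180 = 238°
split-comp 33° ↓ +147°: 238 + 147 = 385 → 385 − 360 = 25°

25°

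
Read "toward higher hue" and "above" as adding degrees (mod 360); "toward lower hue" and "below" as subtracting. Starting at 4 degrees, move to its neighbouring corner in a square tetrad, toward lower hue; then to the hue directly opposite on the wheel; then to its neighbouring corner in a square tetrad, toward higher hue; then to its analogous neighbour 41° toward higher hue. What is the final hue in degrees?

225°

square ↓ −90°: 4 − 90 = -86 → -86 + 360 = 274°
complement +180°: 274 + 180 = 454 → 454 − 360 = 94°
square ↑ +90°: 94 + 90 = 184°
analog 41° ↑ +41°: 184 + 41 = 225°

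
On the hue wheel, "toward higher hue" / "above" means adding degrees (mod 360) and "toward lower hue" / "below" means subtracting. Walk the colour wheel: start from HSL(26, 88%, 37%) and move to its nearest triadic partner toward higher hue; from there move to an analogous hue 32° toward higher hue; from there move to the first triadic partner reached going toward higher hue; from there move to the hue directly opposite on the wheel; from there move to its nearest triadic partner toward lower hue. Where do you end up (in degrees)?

triadic ↑ +120°: 26 + 120 = 146°
analog 32° ↑ +32°: 146 + 32 = 178°
triadic ↑ +120°: 178 + 120 = 298°
complement +180°: 298 + 180 = 478 → 478 − 360 = 118°
triadic ↓ −120°: 118 − 120 = -2 → -2 + 360 = 358°

358°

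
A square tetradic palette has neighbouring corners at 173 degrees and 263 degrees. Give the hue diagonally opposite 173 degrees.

353°

A square tetradic scheme places four hues 90° apart; opposite corners are 180° apart.
173 + 180 = 353°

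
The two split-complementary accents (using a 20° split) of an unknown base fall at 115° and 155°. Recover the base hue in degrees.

315°

The accents sit 20° either side of the complement, so the complement is their short-arc midpoint on the wheel.
Short-arc midpoint of 115° and 155°: 135°.
Base is 180° from the complement: 135 − 180 = -45 → -45 + 360 = 315°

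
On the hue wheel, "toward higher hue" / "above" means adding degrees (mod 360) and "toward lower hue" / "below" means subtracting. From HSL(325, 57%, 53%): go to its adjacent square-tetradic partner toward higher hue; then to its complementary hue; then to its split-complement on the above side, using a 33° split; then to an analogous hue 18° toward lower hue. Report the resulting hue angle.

+90° (square ↑): 325 + 90 = 415 → 415 − 360 = 55°
+180° (complement): 55 + 180 = 235°
+213° (split-comp 33° ↑): 235 + 213 = 448 → 448 − 360 = 88°
−18° (analog 18° ↓): 88 − 18 = 70°

70°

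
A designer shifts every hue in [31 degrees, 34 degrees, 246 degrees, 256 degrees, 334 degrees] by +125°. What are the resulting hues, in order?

31 + 125 = 156°
34 + 125 = 159°
246 + 125 = 371 → 371 − 360 = 11°
256 + 125 = 381 → 381 − 360 = 21°
334 + 125 = 459 → 459 − 360 = 99°

156°, 159°, 11°, 21°, 99°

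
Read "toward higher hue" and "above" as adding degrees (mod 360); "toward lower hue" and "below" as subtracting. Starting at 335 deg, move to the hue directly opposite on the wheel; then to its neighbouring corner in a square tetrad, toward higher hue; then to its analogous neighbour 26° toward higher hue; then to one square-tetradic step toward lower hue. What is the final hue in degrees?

181°

+180° (complement): 335 + 180 = 515 → 515 − 360 = 155°
+90° (square ↑): 155 + 90 = 245°
+26° (analog 26° ↑): 245 + 26 = 271°
−90° (square ↓): 271 − 90 = 181°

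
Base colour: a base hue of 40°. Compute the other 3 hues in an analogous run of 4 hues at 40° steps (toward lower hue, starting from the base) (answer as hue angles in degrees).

Analogous hues sit every 40° along the wheel.
40 − 40 = 0°
40 − 80 = -40 → -40 + 360 = 320°
40 − 120 = -80 → -80 + 360 = 280°

0°, 320°, and 280°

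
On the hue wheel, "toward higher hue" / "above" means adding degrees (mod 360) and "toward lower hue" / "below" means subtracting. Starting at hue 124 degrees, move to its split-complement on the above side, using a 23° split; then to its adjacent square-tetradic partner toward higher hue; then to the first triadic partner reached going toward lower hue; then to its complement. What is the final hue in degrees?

+203° (split-comp 23° ↑): 124 + 203 = 327°
+90° (square ↑): 327 + 90 = 417 → 417 − 360 = 57°
−120° (triadic ↓): 57 − 120 = -63 → -63 + 360 = 297°
+180° (complement): 297 + 180 = 477 → 477 − 360 = 117°

117°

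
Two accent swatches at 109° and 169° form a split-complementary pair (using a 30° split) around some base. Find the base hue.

319°

The accents sit 30° either side of the complement, so the complement is their short-arc midpoint on the wheel.
Short-arc midpoint of 109° and 169°: 139°.
Base is 180° from the complement: 139 − 180 = -41 → -41 + 360 = 319°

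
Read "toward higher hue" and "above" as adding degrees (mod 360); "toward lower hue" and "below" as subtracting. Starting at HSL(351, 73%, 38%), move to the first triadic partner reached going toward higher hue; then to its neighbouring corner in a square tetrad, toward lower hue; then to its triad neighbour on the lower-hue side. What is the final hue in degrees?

triadic ↑ +120°: 351 + 120 = 471 → 471 − 360 = 111°
square ↓ −90°: 111 − 90 = 21°
triadic ↓ −120°: 21 − 120 = -99 → -99 + 360 = 261°

261°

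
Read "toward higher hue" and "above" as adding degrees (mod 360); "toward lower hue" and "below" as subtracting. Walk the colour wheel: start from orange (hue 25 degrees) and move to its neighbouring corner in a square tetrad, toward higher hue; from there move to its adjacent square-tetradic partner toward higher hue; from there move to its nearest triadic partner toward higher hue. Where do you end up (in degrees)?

25 + 90 = 115°   (square ↑)
115 + 90 = 205°   (square ↑)
205 + 120 = 325°   (triadic ↑)

325°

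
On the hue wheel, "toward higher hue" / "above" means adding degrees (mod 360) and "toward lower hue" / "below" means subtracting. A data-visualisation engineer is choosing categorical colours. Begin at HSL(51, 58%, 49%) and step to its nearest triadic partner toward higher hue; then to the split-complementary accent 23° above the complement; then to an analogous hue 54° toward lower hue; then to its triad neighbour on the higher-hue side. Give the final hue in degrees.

80°

+120° (triadic ↑): 51 + 120 = 171°
+203° (split-comp 23° ↑): 171 + 203 = 374 → 374 − 360 = 14°
−54° (analog 54° ↓): 14 − 54 = -40 → -40 + 360 = 320°
+120° (triadic ↑): 320 + 120 = 440 → 440 − 360 = 80°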